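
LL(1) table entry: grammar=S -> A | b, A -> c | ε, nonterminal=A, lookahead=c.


For [A, c]: 'c' ∈ FIRST(c)
Entry: A -> c


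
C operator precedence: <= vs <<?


'<<' is shift (level 8); '<=' is relational (level 7)
Higher level binds tighter
'<<' has higher precedence than '<='


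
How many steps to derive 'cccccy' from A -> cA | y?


Derivation: A => cA => ccA => cccA => ccccA => cccccA => cccccy
Steps: 6


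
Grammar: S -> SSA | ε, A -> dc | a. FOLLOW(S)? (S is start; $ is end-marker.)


$ ∈ FOLLOW(S). For each A -> αBβ: add FIRST(β)\{ε} to FOLLOW(B); if β nullable, add FOLLOW(A).
FOLLOW(S) = {$, a, d}


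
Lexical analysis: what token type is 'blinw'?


Pattern: letter/underscore followed by alphanumerics, not a keyword
Type: IDENTIFIER


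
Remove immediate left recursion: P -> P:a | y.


Left-recursive alternatives: P:a; non-recursive: y
Introduce P': P -> yP', P' -> :aP' | ε


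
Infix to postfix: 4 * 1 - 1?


Left to right (same or higher precedence on left)
Postfix: 4 1 * 1 -


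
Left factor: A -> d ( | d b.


Common prefix: 'd'
Factored: A -> d A', A' -> ( | b


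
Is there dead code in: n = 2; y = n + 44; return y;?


n is read by y's definition; y is returned
No dead code


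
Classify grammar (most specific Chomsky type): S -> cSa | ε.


Single nonterminal LHS, but c^n a^n is not regular
Classification: Type 2 (Context-Free)


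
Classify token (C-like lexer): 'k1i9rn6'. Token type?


Pattern: letter/underscore followed by alphanumerics, not a keyword
Type: IDENTIFIER


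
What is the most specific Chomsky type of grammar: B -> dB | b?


Right-linear: every RHS is a terminal or a terminal followed by one nonterminal
Classification: Type 3 (Regular)


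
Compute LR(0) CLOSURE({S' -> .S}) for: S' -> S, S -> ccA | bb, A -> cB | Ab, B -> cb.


Start: S' -> .S
For each item with dot before a nonterminal B, add B -> .γ for every B-production
Closure: [S' -> .S, S -> .ccA, S -> .bb]


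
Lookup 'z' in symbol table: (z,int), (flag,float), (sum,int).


Lookup 'z' → type int


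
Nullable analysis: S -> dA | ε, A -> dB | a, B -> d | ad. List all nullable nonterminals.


A nonterminal is nullable iff some alternative derives ε (directly, or every symbol in it is nullable)
Nullable: {S}


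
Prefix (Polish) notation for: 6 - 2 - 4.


left-to-right (same/higher precedence on left): tree is (- (- 6 2) 4)
Prefix: - - 6 2 4


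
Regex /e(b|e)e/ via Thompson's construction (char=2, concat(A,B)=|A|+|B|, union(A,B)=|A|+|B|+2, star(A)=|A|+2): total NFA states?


Syntax tree has 4 char leaf(s), 1 union(s), 0 star(s)
chars contribute 4×2 = 8; each union adds +2; each star adds +2
Total: 8 + 2 + 0 = 10 states


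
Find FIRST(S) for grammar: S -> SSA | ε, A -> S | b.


Per alternative of S: FIRST(SSA) = {b, ε}; FIRST(ε) = {ε}
FIRST(S) = {b, ε}


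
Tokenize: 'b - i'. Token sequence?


Scan left to right, longest-match per lexeme
Tokens: ID(b), OP(-), ID(i)


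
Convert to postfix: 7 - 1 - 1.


Left to right (same or higher precedence on left)
Postfix: 7 1 - 1 -


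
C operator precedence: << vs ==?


'<<' is shift (level 8); '==' is equality (level 6)
Higher level binds tighter
'<<' has higher precedence than '=='


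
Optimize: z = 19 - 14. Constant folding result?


19 - 14 = 5 at compile time
Optimized: z = 5


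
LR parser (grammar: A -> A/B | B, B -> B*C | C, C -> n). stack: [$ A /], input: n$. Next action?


no handle ('A/' is not any RHS); shift 'n'
Action: shift


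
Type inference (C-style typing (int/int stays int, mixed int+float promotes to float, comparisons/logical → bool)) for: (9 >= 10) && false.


Operand types: bool && bool
Rule: logical operators take bool operands and yield bool
Result type: bool


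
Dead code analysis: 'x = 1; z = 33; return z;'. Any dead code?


x is assigned but never read
Dead: 'x = 1'


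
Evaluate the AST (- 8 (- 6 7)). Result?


Evaluate inner: (- 6 7) = -1
Evaluate root: (- 8 -1) = 9
Result: 9


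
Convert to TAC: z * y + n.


Break into single-operator statements:
t1 = z * y
t2 = t1 + n


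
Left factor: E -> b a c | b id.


Common prefix: 'b'
Factored: E -> b E', E' -> a c | id


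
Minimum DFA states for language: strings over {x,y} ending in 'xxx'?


Track the longest suffix of input matching a prefix of 'xxx': 4 classes (prefixes of length 0..3)
Minimal DFA: 4 states


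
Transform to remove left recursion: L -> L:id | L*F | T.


Left-recursive alternatives: L:id, L*F; non-recursive: T
Introduce L': L -> TL', L' -> :idL' | *FL' | ε


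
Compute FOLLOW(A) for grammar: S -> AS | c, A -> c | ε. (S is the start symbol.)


$ ∈ FOLLOW(S). For each A -> αBβ: add FIRST(β)\{ε} to FOLLOW(B); if β nullable, add FOLLOW(A).
FOLLOW(A) = {c}


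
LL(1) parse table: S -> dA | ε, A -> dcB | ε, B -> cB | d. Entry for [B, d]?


For [B, d]: 'd' ∈ FIRST(d)
Entry: B -> d


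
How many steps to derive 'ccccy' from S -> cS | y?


Derivation: S => cS => ccS => cccS => ccccS => ccccy
Steps: 5


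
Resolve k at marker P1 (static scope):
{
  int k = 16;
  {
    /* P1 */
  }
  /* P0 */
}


P1's block does not declare k; resolves to the enclosing declaration at depth 0
k = 16


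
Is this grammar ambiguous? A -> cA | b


right-linear, alternatives start with distinct terminals 'c' vs 'b': unique leftmost derivation
Unambiguous


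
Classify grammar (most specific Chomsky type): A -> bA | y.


Right-linear: every RHS is a terminal or a terminal followed by one nonterminal
Classification: Type 3 (Regular)


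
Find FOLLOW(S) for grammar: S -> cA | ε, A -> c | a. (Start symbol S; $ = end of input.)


$ ∈ FOLLOW(S). For each A -> αBβ: add FIRST(β)\{ε} to FOLLOW(B); if β nullable, add FOLLOW(A).
FOLLOW(S) = {$}


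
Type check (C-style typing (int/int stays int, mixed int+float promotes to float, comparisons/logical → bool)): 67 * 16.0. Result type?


Operand types: int * float
Rule: mixed int/float promotes to float; int/int stays int
Result type: float


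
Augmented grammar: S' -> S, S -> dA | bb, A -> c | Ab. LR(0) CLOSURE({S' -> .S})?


Start: S' -> .S
For each item with dot before a nonterminal B, add B -> .γ for every B-production
Closure: [S' -> .S, S -> .dA, S -> .bb]


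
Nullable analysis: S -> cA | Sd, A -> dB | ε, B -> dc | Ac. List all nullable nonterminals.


A nonterminal is nullable iff some alternative derives ε (directly, or every symbol in it is nullable)
Nullable: {A}


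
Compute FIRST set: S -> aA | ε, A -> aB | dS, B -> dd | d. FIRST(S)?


Per alternative of S: FIRST(aA) = {a}; FIRST(ε) = {ε}
FIRST(S) = {a, ε}


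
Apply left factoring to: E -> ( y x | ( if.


Common prefix: '('
Factored: E -> ( E', E' -> y x | if


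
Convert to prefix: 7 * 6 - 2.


left-to-right (same/higher precedence on left): tree is (- (* 7 6) 2)
Prefix: - * 7 6 2


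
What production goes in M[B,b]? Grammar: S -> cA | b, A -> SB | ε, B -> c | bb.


For [B, b]: 'b' ∈ FIRST(bb)
Entry: B -> bb


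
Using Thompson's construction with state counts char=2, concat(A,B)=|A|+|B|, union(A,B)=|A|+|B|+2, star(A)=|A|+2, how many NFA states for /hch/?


Syntax tree has 3 char leaf(s), 0 union(s), 0 star(s)
chars contribute 3×2 = 6; each union adds +2; each star adds +2
Total: 6 + 0 + 0 = 6 states


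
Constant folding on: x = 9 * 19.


9 * 19 = 171 at compile time
Optimized: x = 171


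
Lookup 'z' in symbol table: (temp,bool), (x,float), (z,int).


Lookup 'z' → type int


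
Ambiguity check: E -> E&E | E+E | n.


'n&n+n' has two parse trees (no precedence encoded between & and +)
Ambiguous


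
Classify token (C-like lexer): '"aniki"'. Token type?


Pattern: double-quoted sequence
Type: STRING_LITERAL


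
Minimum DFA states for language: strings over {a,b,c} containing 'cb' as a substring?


KMP-style automaton: 2 progress states + 1 absorbing accept = 3
Minimal DFA: 3 states


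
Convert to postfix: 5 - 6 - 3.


Left to right (same or higher precedence on left)
Postfix: 5 6 - 3 -


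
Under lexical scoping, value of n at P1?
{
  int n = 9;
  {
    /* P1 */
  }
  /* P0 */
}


P1's block does not declare n; resolves to the enclosing declaration at depth 0
n = 9


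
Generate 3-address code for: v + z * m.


Break into single-operator statements:
t1 = z * m
t2 = v + t1


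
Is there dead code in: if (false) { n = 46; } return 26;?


condition is constant false, so the whole block is unreachable
Dead: 'if (false) { n = 46; }'


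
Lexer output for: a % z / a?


Scan left to right, longest-match per lexeme
Tokens: ID(a), OP(%), ID(z), OP(/), ID(a)


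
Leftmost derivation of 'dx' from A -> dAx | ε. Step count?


Derivation: A => dAx => dx
Steps: 2


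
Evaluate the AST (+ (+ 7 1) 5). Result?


Evaluate inner: (+ 7 1) = 8
Evaluate root: (+ 8 5) = 13
Result: 13


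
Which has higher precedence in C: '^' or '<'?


'<' is relational (level 7); '^' is bitwise XOR (level 4)
Higher level binds tighter
'<' has higher precedence than '^'


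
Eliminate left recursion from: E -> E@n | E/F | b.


Left-recursive alternatives: E@n, E/F; non-recursive: b
Introduce E': E -> bE', E' -> @nE' | /FE' | ε


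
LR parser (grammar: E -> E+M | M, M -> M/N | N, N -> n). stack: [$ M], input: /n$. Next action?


shift '/' to continue M -> M/N
Action: shift


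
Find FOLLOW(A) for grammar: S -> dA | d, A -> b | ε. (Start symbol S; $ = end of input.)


$ ∈ FOLLOW(S). For each A -> αBβ: add FIRST(β)\{ε} to FOLLOW(B); if β nullable, add FOLLOW(A).
FOLLOW(A) = {$}


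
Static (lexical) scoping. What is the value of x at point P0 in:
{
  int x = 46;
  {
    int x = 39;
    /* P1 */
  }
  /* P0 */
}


x declared in the same block as P0
x = 46


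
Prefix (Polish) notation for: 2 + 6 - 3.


left-to-right (same/higher precedence on left): tree is (- (+ 2 6) 3)
Prefix: - + 2 6 3


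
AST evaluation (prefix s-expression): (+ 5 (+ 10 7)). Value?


Evaluate inner: (+ 10 7) = 17
Evaluate root: (+ 5 17) = 22
Result: 22


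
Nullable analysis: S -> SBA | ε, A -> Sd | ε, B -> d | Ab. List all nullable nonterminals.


A nonterminal is nullable iff some alternative derives ε (directly, or every symbol in it is nullable)
Nullable: {A, S}


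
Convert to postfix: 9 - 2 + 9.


Left to right (same or higher precedence on left)
Postfix: 9 2 - 9 +


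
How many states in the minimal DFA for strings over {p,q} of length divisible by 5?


Track length mod 5: states 0..4, accept at 0
Minimal DFA: 5 states


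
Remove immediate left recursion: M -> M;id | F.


Left-recursive alternatives: M;id; non-recursive: F
Introduce M': M -> FM', M' -> ;idM' | ε


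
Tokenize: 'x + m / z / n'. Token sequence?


Scan left to right, longest-match per lexeme
Tokens: ID(x), OP(+), ID(m), OP(/), ID(z), OP(/), ID(n)


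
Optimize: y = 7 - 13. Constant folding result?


7 - 13 = -6 at compile time
Optimized: y = -6


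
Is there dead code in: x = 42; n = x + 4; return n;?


x is read by n's definition; n is returned
No dead code


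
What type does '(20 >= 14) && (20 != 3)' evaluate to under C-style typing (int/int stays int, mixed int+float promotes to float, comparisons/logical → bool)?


Operand types: bool && bool
Rule: logical operators take bool operands and yield bool
Result type: bool


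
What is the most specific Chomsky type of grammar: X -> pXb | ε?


Single nonterminal LHS, but p^n b^n is not regular
Classification: Type 2 (Context-Free)


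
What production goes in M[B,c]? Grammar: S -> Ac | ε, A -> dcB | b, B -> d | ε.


For [B, c]: ε is nullable and 'c' ∈ FOLLOW(B)
Entry: B -> ε


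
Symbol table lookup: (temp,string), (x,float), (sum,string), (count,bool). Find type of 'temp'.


Lookup 'temp' → type string


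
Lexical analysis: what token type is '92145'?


Pattern: digits only
Type: INTEGER_LITERAL


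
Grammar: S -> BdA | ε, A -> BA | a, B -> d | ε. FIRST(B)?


Per alternative of B: FIRST(d) = {d}; FIRST(ε) = {ε}
FIRST(B) = {d, ε}


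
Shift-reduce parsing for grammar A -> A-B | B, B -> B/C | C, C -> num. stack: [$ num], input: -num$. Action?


'num' on top is the handle for C -> num
Action: reduce (C -> num)


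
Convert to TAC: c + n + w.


Break into single-operator statements:
t1 = c + n
t2 = t1 + w


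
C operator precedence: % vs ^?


'%' is multiplicative (level 10); '^' is bitwise XOR (level 4)
Higher level binds tighter
'%' has higher precedence than '^'


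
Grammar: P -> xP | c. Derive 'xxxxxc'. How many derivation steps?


Derivation: P => xP => xxP => xxxP => xxxxP => xxxxxP => xxxxxc
Steps: 6


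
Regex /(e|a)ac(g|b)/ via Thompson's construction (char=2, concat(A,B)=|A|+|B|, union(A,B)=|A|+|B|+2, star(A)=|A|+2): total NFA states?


Syntax tree has 6 char leaf(s), 2 union(s), 0 star(s)
chars contribute 6×2 = 12; each union adds +2; each star adds +2
Total: 12 + 4 + 0 = 16 states


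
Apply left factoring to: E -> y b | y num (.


Common prefix: 'y'
Factored: E -> y E', E' -> b | num (


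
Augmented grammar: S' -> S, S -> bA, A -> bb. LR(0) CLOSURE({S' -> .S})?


Start: S' -> .S
For each item with dot before a nonterminal B, add B -> .γ for every B-production
Closure: [S' -> .S, S -> .bA]


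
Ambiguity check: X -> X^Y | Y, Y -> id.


precedence layered via separate nonterminal Y: deterministic
Unambiguous


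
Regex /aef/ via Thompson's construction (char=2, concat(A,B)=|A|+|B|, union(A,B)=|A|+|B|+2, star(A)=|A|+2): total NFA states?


Syntax tree has 3 char leaf(s), 0 union(s), 0 star(s)
chars contribute 3×2 = 6; each union adds +2; each star adds +2
Total: 6 + 0 + 0 = 6 states


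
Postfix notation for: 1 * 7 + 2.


Left to right (same or higher precedence on left)
Postfix: 1 7 * 2 +


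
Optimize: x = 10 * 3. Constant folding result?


10 * 3 = 30 at compile time
Optimized: x = 30


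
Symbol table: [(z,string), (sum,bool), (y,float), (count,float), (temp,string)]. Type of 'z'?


Lookup 'z' → type string


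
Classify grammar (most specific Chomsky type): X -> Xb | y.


Left-linear: every RHS is a terminal or one nonterminal followed by a terminal
Classification: Type 3 (Regular)


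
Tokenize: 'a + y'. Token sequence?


Scan left to right, longest-match per lexeme
Tokens: ID(a), OP(+), ID(y)


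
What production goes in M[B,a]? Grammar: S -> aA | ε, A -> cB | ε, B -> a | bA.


For [B, a]: 'a' ∈ FIRST(a)
Entry: B -> a


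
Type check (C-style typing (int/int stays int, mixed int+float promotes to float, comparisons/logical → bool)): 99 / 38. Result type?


Operand types: int / int
Rule: mixed int/float promotes to float; int/int stays int
Result type: int


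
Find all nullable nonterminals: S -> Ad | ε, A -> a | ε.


A nonterminal is nullable iff some alternative derives ε (directly, or every symbol in it is nullable)
Nullable: {A, S}


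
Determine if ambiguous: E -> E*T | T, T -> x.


precedence layered via separate nonterminal T: deterministic
Unambiguous


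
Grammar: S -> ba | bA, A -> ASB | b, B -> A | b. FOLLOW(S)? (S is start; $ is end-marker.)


$ ∈ FOLLOW(S). For each A -> αBβ: add FIRST(β)\{ε} to FOLLOW(B); if β nullable, add FOLLOW(A).
FOLLOW(S) = {$, b}


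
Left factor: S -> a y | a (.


Common prefix: 'a'
Factored: S -> a S', S' -> y | (


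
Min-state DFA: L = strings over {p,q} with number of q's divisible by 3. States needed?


Track (count of q) mod 3: states 0..2, accept at 0
Minimal DFA: 3 states


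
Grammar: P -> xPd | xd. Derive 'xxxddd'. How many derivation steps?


Derivation: P => xPd => xxPdd => xxxddd
Steps: 3


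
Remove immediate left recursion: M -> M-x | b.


Left-recursive alternatives: M-x; non-recursive: b
Introduce M': M -> bM', M' -> -xM' | ε


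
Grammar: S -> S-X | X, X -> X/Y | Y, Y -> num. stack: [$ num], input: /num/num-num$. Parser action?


'num' on top is the handle for Y -> num
Action: reduce (Y -> num)


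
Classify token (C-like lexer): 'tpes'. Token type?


Pattern: letter/underscore followed by alphanumerics, not a keyword
Type: IDENTIFIER


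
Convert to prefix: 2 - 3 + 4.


left-to-right (same/higher precedence on left): tree is (+ (- 2 3) 4)
Prefix: + - 2 3 4


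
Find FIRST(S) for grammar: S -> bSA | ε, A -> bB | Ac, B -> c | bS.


Per alternative of S: FIRST(bSA) = {b}; FIRST(ε) = {ε}
FIRST(S) = {b, ε}


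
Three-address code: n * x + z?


Break into single-operator statements:
t1 = n * x
t2 = t1 + z


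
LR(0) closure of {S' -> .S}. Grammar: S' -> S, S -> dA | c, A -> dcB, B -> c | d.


Start: S' -> .S
For each item with dot before a nonterminal B, add B -> .γ for every B-production
Closure: [S' -> .S, S -> .dA, S -> .c]


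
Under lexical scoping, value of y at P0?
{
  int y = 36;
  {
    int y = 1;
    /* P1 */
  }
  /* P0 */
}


y declared in the same block as P0
y = 36


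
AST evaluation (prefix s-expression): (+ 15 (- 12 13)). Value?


Evaluate inner: (- 12 13) = -1
Evaluate root: (+ 15 -1) = 14
Result: 14


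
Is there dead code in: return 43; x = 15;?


statement follows a return and is unreachable
Dead: 'x = 15'


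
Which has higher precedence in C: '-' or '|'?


'-' is additive (level 9); '|' is bitwise OR (level 3)
Higher level binds tighter
'-' has higher precedence than '|'


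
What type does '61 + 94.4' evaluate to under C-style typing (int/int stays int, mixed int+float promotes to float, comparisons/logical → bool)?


Operand types: int + float
Rule: mixed int/float promotes to float; int/int stays int
Result type: float


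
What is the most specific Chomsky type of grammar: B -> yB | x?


Right-linear: every RHS is a terminal or a terminal followed by one nonterminal
Classification: Type 3 (Regular)


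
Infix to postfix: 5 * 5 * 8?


Left to right (same or higher precedence on left)
Postfix: 5 5 * 8 *


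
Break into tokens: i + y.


Scan left to right, longest-match per lexeme
Tokens: ID(i), OP(+), ID(y)


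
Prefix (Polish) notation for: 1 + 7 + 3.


left-to-right (same/higher precedence on left): tree is (+ (+ 1 7) 3)
Prefix: + + 1 7 3


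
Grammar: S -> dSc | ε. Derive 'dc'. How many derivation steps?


Derivation: S => dSc => dc
Steps: 2


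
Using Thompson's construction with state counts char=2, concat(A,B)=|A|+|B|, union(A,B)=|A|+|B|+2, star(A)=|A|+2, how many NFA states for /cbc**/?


Syntax tree has 3 char leaf(s), 0 union(s), 2 star(s)
chars contribute 3×2 = 6; each union adds +2; each star adds +2
Total: 6 + 0 + 4 = 10 states


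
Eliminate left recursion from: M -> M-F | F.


Left-recursive alternatives: M-F; non-recursive: F
Introduce M': M -> FM', M' -> -FM' | ε


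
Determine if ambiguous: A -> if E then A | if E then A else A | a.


dangling else: 'if E then if E then a else a' parses two ways
Ambiguous


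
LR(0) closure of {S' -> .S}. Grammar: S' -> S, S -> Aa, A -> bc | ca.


Start: S' -> .S
For each item with dot before a nonterminal B, add B -> .γ for every B-production
Closure: [S' -> .S, S -> .Aa, A -> .bc, A -> .ca]


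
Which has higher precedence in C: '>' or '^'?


'>' is relational (level 7); '^' is bitwise XOR (level 4)
Higher level binds tighter
'>' has higher precedence than '^'


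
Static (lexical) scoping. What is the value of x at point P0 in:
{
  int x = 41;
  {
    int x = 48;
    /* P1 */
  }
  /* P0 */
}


x declared in the same block as P0
x = 41


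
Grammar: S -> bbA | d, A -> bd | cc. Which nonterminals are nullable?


A nonterminal is nullable iff some alternative derives ε (directly, or every symbol in it is nullable)
Nullable: {}


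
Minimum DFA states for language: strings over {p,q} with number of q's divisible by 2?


Track (count of q) mod 2: states 0..1, accept at 0
Minimal DFA: 2 states


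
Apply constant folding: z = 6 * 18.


6 * 18 = 108 at compile time
Optimized: z = 108


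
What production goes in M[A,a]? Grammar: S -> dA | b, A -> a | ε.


For [A, a]: 'a' ∈ FIRST(a)
Entry: A -> a


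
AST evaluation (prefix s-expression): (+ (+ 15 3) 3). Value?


Evaluate inner: (+ 15 3) = 18
Evaluate root: (+ 18 3) = 21
Result: 21


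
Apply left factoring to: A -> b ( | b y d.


Common prefix: 'b'
Factored: A -> b A', A' -> ( | y d


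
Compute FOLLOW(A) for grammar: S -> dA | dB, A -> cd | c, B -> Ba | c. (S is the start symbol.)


$ ∈ FOLLOW(S). For each A -> αBβ: add FIRST(β)\{ε} to FOLLOW(B); if β nullable, add FOLLOW(A).
FOLLOW(A) = {$}


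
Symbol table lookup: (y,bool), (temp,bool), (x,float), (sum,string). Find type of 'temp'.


Lookup 'temp' → type bool


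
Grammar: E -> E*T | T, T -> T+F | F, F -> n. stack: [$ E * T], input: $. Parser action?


handle 'E*T' on top; lookahead ∈ FOLLOW(E) = {*, $}
Action: reduce (E -> E*T)


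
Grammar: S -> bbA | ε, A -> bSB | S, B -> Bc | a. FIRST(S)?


Per alternative of S: FIRST(bbA) = {b}; FIRST(ε) = {ε}
FIRST(S) = {b, ε}


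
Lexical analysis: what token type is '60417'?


Pattern: digits only
Type: INTEGER_LITERAL


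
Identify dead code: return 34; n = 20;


statement follows a return and is unreachable
Dead: 'n = 20'


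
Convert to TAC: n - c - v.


Break into single-operator statements:
t1 = n - c
t2 = t1 - v


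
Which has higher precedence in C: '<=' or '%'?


'%' is multiplicative (level 10); '<=' is relational (level 7)
Higher level binds tighter
'%' has higher precedence than '<='


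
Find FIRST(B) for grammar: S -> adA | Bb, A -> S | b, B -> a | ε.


Per alternative of B: FIRST(a) = {a}; FIRST(ε) = {ε}
FIRST(B) = {a, ε}


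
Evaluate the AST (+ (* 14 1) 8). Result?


Evaluate inner: (* 14 1) = 14
Evaluate root: (+ 14 8) = 22
Result: 22


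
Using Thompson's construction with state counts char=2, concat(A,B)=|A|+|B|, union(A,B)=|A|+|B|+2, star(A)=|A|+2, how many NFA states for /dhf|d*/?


Syntax tree has 4 char leaf(s), 1 union(s), 1 star(s)
chars contribute 4×2 = 8; each union adds +2; each star adds +2
Total: 8 + 2 + 2 = 12 states


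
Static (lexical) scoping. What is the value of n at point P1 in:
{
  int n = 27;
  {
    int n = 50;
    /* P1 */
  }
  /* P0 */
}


n declared in the same block as P1
n = 50


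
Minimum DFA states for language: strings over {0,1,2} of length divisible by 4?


Track length mod 4: states 0..3, accept at 0
Minimal DFA: 4 states


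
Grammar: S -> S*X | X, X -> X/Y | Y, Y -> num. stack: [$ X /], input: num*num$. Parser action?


no handle; shift 'num'
Action: shift


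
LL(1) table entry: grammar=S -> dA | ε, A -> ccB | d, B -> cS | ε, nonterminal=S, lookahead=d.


For [S, d]: 'd' ∈ FIRST(dA)
Entry: S -> dA


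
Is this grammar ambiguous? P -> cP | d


right-linear, alternatives start with distinct terminals 'c' vs 'd': unique leftmost derivation
Unambiguous


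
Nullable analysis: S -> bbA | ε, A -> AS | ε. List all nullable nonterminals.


A nonterminal is nullable iff some alternative derives ε (directly, or every symbol in it is nullable)
Nullable: {A, S}


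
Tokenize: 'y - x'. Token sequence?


Scan left to right, longest-match per lexeme
Tokens: ID(y), OP(-), ID(x)


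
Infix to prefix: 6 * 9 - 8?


left-to-right (same/higher precedence on left): tree is (- (* 6 9) 8)
Prefix: - * 6 9 8


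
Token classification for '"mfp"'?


Pattern: double-quoted sequence
Type: STRING_LITERAL


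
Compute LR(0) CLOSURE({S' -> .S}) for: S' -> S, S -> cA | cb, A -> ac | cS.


Start: S' -> .S
For each item with dot before a nonterminal B, add B -> .γ for every B-production
Closure: [S' -> .S, S -> .cA, S -> .cb]


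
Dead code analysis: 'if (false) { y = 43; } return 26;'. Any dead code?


condition is constant false, so the whole block is unreachable
Dead: 'if (false) { y = 43; }'


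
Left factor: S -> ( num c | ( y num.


Common prefix: '('
Factored: S -> ( S', S' -> num c | y num


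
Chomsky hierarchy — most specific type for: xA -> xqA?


LHS has context (more than one symbol) and |LHS| ≤ |RHS|
Classification: Type 1 (Context-Sensitive)


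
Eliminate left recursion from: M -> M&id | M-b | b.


Left-recursive alternatives: M&id, M-b; non-recursive: b
Introduce M': M -> bM', M' -> &idM' | -bM' | ε


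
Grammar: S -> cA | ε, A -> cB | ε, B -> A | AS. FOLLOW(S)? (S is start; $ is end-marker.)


$ ∈ FOLLOW(S). For each A -> αBβ: add FIRST(β)\{ε} to FOLLOW(B); if β nullable, add FOLLOW(A).
FOLLOW(S) = {$, c}


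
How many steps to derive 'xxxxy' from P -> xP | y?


Derivation: P => xP => xxP => xxxP => xxxxP => xxxxy
Steps: 5


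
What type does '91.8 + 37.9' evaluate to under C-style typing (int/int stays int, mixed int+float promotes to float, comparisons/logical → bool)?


Operand types: float + float
Rule: mixed int/float promotes to float; int/int stays int
Result type: float


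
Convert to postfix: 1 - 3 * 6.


* has higher precedence, evaluate 3*6 first
Postfix: 1 3 6 * -


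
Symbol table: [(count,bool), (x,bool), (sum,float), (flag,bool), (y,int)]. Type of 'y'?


Lookup 'y' → type int


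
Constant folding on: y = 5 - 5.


5 - 5 = 0 at compile time
Optimized: y = 0


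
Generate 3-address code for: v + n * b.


Break into single-operator statements:
t1 = n * b
t2 = v + t1


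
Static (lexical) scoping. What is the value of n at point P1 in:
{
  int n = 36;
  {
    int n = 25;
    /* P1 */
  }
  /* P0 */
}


n declared in the same block as P1
n = 25


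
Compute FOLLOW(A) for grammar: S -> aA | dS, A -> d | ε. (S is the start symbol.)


$ ∈ FOLLOW(S). For each A -> αBβ: add FIRST(β)\{ε} to FOLLOW(B); if β nullable, add FOLLOW(A).
FOLLOW(A) = {$}


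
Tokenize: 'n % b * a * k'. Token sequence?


Scan left to right, longest-match per lexeme
Tokens: ID(n), OP(%), ID(b), OP(*), ID(a), OP(*), ID(k)


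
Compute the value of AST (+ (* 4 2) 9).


Evaluate inner: (* 4 2) = 8
Evaluate root: (+ 8 9) = 17
Result: 17


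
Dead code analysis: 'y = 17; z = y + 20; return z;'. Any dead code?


y is read by z's definition; z is returned
No dead code


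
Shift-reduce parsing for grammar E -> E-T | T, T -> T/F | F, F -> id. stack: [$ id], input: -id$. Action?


'id' on top is the handle for F -> id
Action: reduce (F -> id)


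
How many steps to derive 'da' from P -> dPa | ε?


Derivation: P => dPa => da
Steps: 2


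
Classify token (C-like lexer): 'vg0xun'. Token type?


Pattern: letter/underscore followed by alphanumerics, not a keyword
Type: IDENTIFIER


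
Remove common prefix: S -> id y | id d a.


Common prefix: 'id'
Factored: S -> id S', S' -> y | d a


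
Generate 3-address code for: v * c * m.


Break into single-operator statements:
t1 = v * c
t2 = t1 * m


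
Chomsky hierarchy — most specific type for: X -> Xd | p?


Left-linear: every RHS is a terminal or one nonterminal followed by a terminal
Classification: Type 3 (Regular)


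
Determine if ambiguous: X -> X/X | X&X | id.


'id/id&id' has two parse trees (no precedence encoded between / and &)
Ambiguous


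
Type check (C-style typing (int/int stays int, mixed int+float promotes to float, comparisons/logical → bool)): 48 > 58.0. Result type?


Operand types: int > float
Rule: comparison yields bool
Result type: bool


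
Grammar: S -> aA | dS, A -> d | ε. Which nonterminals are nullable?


A nonterminal is nullable iff some alternative derives ε (directly, or every symbol in it is nullable)
Nullable: {A}


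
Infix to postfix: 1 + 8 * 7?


* has higher precedence, evaluate 8*7 first
Postfix: 1 8 7 * +


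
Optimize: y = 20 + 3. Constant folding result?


20 + 3 = 23 at compile time
Optimized: y = 23


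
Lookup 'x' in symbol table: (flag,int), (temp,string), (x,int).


Lookup 'x' → type int


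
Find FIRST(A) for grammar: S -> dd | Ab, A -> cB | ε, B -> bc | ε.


Per alternative of A: FIRST(cB) = {c}; FIRST(ε) = {ε}
FIRST(A) = {c, ε}


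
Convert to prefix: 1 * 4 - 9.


left-to-right (same/higher precedence on left): tree is (- (* 1 4) 9)
Prefix: - * 1 4 9


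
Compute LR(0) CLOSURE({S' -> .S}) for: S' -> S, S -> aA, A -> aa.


Start: S' -> .S
For each item with dot before a nonterminal B, add B -> .γ for every B-production
Closure: [S' -> .S, S -> .aA]


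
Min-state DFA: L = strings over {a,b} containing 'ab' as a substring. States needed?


KMP-style automaton: 2 progress states + 1 absorbing accept = 3
Minimal DFA: 3 states


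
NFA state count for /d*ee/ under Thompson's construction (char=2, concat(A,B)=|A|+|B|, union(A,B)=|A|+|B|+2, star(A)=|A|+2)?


Syntax tree has 3 char leaf(s), 0 union(s), 1 star(s)
chars contribute 3×2 = 6; each union adds +2; each star adds +2
Total: 6 + 0 + 2 = 8 states


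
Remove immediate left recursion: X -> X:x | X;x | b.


Left-recursive alternatives: X:x, X;x; non-recursive: b
Introduce X': X -> bX', X' -> :xX' | ;xX' | ε


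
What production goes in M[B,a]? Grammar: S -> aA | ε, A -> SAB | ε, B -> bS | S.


For [B, a]: 'a' ∈ FIRST(S)
Entry: B -> S


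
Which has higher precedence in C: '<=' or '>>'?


'>>' is shift (level 8); '<=' is relational (level 7)
Higher level binds tighter
'>>' has higher precedence than '<='


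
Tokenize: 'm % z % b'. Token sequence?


Scan left to right, longest-match per lexeme
Tokens: ID(m), OP(%), ID(z), OP(%), ID(b)


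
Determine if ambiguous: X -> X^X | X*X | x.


'x^x*x' has two parse trees (no precedence encoded between ^ and *)
Ambiguous


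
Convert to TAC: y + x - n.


Break into single-operator statements:
t1 = y + x
t2 = t1 - n


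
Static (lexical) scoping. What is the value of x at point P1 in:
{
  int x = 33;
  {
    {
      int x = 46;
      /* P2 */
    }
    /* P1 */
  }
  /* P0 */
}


P1's block does not declare x; resolves to the enclosing declaration at depth 0
x = 33


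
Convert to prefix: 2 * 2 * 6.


left-to-right (same/higher precedence on left): tree is (* (* 2 2) 6)
Prefix: * * 2 2 6


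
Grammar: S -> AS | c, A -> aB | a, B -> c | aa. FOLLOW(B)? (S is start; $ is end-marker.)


$ ∈ FOLLOW(S). For each A -> αBβ: add FIRST(β)\{ε} to FOLLOW(B); if β nullable, add FOLLOW(A).
FOLLOW(B) = {a, c}


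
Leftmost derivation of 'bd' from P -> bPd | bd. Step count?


Derivation: P => bd
Steps: 1


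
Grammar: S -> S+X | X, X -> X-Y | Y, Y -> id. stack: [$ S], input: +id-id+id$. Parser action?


shift '+' to continue S -> S+X
Action: shift


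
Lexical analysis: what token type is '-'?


Pattern: operator symbol
Type: OPERATOR


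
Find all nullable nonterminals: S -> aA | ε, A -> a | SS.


A nonterminal is nullable iff some alternative derives ε (directly, or every symbol in it is nullable)
Nullable: {A, S}


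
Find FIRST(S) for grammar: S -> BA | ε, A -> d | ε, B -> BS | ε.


Per alternative of S: FIRST(BA) = {d, ε}; FIRST(ε) = {ε}
FIRST(S) = {d, ε}


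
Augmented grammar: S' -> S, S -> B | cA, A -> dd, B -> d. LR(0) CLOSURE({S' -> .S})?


Start: S' -> .S
For each item with dot before a nonterminal B, add B -> .γ for every B-production
Closure: [S' -> .S, S -> .B, S -> .cA, B -> .d]


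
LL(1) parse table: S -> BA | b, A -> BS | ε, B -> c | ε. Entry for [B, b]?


For [B, b]: ε is nullable and 'b' ∈ FOLLOW(B)
Entry: B -> ε


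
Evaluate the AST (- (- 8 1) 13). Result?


Evaluate inner: (- 8 1) = 7
Evaluate root: (- 7 13) = -6
Result: -6


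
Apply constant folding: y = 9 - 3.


9 - 3 = 6 at compile time
Optimized: y = 6


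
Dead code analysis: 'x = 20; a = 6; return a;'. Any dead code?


x is assigned but never read
Dead: 'x = 20'


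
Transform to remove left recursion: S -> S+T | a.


Left-recursive alternatives: S+T; non-recursive: a
Introduce S': S -> aS', S' -> +TS' | ε


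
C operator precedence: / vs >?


'/' is multiplicative (level 10); '>' is relational (level 7)
Higher level binds tighter
'/' has higher precedence than '>'


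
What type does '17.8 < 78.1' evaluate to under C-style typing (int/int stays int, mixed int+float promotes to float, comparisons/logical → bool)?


Operand types: float < float
Rule: comparison yields bool
Result type: bool


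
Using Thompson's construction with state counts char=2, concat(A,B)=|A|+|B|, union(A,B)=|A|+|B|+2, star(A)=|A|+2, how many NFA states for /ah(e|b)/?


Syntax tree has 4 char leaf(s), 1 union(s), 0 star(s)
chars contribute 4×2 = 8; each union adds +2; each star adds +2
Total: 8 + 2 + 0 = 10 states


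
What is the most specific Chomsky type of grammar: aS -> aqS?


LHS has context (more than one symbol) and |LHS| ≤ |RHS|
Classification: Type 1 (Context-Sensitive)


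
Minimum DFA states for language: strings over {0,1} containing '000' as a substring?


KMP-style automaton: 3 progress states + 1 absorbing accept = 4
Minimal DFA: 4 states


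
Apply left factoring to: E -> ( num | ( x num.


Common prefix: '('
Factored: E -> ( E', E' -> num | x num


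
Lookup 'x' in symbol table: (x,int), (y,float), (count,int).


Lookup 'x' → type int


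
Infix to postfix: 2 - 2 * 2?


* has higher precedence, evaluate 2*2 first
Postfix: 2 2 2 * -


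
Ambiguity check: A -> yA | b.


right-linear, alternatives start with distinct terminals 'y' vs 'b': unique leftmost derivation
Unambiguous


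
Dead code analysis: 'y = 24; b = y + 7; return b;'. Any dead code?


y is read by b's definition; b is returned
No dead code


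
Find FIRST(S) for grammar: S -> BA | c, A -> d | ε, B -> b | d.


Per alternative of S: FIRST(BA) = {b, d}; FIRST(c) = {c}
FIRST(S) = {b, c, d}


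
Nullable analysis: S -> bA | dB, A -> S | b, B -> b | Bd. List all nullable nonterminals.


A nonterminal is nullable iff some alternative derives ε (directly, or every symbol in it is nullable)
Nullable: {}


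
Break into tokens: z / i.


Scan left to right, longest-match per lexeme
Tokens: ID(z), OP(/), ID(i)


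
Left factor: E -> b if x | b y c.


Common prefix: 'b'
Factored: E -> b E', E' -> if x | y c


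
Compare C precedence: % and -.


'%' is multiplicative (level 10); '-' is additive (level 9)
Higher level binds tighter
'%' has higher precedence than '-'


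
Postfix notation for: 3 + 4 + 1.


Left to right (same or higher precedence on left)
Postfix: 3 4 + 1 +


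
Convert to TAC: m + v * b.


Break into single-operator statements:
t1 = v * b
t2 = m + t1


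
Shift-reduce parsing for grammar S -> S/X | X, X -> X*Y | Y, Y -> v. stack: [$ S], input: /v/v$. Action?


shift '/' to continue S -> S/X
Action: shift


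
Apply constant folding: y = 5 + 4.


5 + 4 = 9 at compile time
Optimized: y = 9


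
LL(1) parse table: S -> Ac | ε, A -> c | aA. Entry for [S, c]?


For [S, c]: 'c' ∈ FIRST(Ac)
Entry: S -> Ac


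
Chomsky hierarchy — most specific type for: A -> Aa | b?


Left-linear: every RHS is a terminal or one nonterminal followed by a terminal
Classification: Type 3 (Regular)


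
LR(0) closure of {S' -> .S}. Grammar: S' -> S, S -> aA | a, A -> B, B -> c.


Start: S' -> .S
For each item with dot before a nonterminal B, add B -> .γ for every B-production
Closure: [S' -> .S, S -> .aA, S -> .a]


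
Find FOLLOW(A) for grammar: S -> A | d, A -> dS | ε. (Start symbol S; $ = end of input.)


$ ∈ FOLLOW(S). For each A -> αBβ: add FIRST(β)\{ε} to FOLLOW(B); if β nullable, add FOLLOW(A).
FOLLOW(A) = {$}


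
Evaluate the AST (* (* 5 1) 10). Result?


Evaluate inner: (* 5 1) = 5
Evaluate root: (* 5 10) = 50
Result: 50


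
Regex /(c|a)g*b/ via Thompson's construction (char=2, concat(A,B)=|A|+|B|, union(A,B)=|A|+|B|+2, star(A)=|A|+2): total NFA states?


Syntax tree has 4 char leaf(s), 1 union(s), 1 star(s)
chars contribute 4×2 = 8; each union adds +2; each star adds +2
Total: 8 + 2 + 2 = 12 states


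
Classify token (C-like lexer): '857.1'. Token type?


Pattern: digits with a decimal point
Type: FLOAT_LITERAL


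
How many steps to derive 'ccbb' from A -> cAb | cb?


Derivation: A => cAb => ccbb
Steps: 2


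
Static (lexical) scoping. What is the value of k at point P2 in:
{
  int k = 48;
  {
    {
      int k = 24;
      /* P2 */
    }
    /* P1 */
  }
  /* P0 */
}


k declared in the same block as P2
k = 24


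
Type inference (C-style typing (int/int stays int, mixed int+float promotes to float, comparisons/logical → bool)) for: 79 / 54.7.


Operand types: int / float
Rule: mixed int/float promotes to float; int/int stays int
Result type: float


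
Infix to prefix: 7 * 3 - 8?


left-to-right (same/higher precedence on left): tree is (- (* 7 3) 8)
Prefix: - * 7 3 8


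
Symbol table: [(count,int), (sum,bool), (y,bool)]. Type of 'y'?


Lookup 'y' → type bool


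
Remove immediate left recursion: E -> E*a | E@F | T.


Left-recursive alternatives: E*a, E@F; non-recursive: T
Introduce E': E -> TE', E' -> *aE' | @FE' | ε


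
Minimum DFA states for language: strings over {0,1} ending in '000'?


Track the longest suffix of input matching a prefix of '000': 4 classes (prefixes of length 0..3)
Minimal DFA: 4 states


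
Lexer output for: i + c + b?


Scan left to right, longest-match per lexeme
Tokens: ID(i), OP(+), ID(c), OP(+), ID(b)


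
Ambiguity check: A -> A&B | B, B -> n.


precedence layered via separate nonterminal B: deterministic
Unambiguous


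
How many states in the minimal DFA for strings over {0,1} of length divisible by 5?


Track length mod 5: states 0..4, accept at 0
Minimal DFA: 5 states


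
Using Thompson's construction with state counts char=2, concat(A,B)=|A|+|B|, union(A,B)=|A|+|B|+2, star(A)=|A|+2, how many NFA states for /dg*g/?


Syntax tree has 3 char leaf(s), 0 union(s), 1 star(s)
chars contribute 3×2 = 6; each union adds +2; each star adds +2
Total: 6 + 0 + 2 = 8 states


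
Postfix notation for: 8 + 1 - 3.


Left to right (same or higher precedence on left)
Postfix: 8 1 + 3 -


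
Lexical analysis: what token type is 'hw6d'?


Pattern: letter/underscore followed by alphanumerics, not a keyword
Type: IDENTIFIER


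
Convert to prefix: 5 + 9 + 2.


left-to-right (same/higher precedence on left): tree is (+ (+ 5 9) 2)
Prefix: + + 5 9 2


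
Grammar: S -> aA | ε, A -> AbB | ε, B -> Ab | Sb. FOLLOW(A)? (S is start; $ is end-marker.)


$ ∈ FOLLOW(S). For each A -> αBβ: add FIRST(β)\{ε} to FOLLOW(B); if β nullable, add FOLLOW(A).
FOLLOW(A) = {$, b}


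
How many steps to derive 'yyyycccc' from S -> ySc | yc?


Derivation: S => ySc => yyScc => yyySccc => yyyycccc
Steps: 4


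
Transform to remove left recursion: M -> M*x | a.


Left-recursive alternatives: M*x; non-recursive: a
Introduce M': M -> aM', M' -> *xM' | ε


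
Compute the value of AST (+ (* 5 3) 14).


Evaluate inner: (* 5 3) = 15
Evaluate root: (+ 15 14) = 29
Result: 29
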